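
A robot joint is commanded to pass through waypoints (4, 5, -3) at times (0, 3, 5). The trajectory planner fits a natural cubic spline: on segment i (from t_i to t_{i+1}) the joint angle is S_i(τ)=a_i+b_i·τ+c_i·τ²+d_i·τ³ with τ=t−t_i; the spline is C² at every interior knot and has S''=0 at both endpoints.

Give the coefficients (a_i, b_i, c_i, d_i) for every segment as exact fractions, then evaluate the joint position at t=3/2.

  seg 0: a=4 b=49/30 c=0 d=-13/90
  seg 1: a=5 b=-34/15 c=-13/10 d=13/60
S(3/2) = 477/80

Δ: Δ0=1/3, Δ1=-4
row 1: diag=10, rhs=-26; c'=1/5, d'=-13/5
back: M1=-13/5
M: M0=0, M1=-13/5, M2=0
seg 0: a=4, c=M0/2=0, d=(M1−M0)/(6·3)=-13/90, b=Δ0−h0·(2M0+M1)/6=49/30
seg 1: a=5, c=M1/2=-13/10, d=(M2−M1)/(6·2)=13/60, b=Δ1−h1·(2M1+M2)/6=-34/15
t_q=3/2 → seg 0, τ=3/2; S=4+49/30·τ+0·τ²+-13/90·τ³=477/80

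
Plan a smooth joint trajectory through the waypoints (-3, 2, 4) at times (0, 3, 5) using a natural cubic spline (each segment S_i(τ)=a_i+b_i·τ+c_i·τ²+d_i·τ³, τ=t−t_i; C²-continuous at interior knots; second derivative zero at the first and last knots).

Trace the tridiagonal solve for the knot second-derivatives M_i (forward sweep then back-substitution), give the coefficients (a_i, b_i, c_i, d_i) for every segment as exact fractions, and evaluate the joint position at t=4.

  seg 0: a=-3 b=28/15 c=0 d=-1/45
  seg 1: a=2 b=19/15 c=-1/5 d=1/30
S(4) = 31/10

Δ: Δ0=5/3, Δ1=1
row 1: diag=10, rhs=-4; c'=1/5, d'=-2/5
back: M1=-2/5
M: M0=0, M1=-2/5, M2=0
seg 0: a=-3, c=M0/2=0, d=(M1−M0)/(6·3)=-1/45, b=Δ0−h0·(2M0+M1)/6=28/15
seg 1: a=2, c=M1/2=-1/5, d=(M2−M1)/(6·2)=1/30, b=Δ1−h1·(2M1+M2)/6=19/15
t_q=4 → seg 1, τ=1; S=2+19/15·τ+-1/5·τ²+1/30·τ³=31/10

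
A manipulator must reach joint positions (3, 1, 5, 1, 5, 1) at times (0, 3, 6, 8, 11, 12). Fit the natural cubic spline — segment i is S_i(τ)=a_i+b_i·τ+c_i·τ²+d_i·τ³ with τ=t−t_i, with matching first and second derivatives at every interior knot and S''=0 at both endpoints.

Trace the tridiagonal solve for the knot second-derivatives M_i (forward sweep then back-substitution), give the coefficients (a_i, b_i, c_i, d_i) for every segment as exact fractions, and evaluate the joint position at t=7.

  seg 0: a=3 b=-3988/2499 c=0 d=86/833
  seg 1: a=1 b=2978/2499 c=774/833 d=-2204/7497
  seg 2: a=5 b=-418/357 c=-1430/833 d=1627/2499
  seg 3: a=1 b=-562/2499 c=1824/833 d=-4174/7497
  seg 4: a=5 b=-5296/2499 c=-2350/833 d=2350/2499
S(7) = 2302/833

Δ: Δ0=-2/3, Δ1=4/3, Δ2=-2, Δ3=4/3, Δ4=-4
row 1: diag=12, rhs=12; c'=1/4, d'=1
row 2: denom=10−3·1/4=37/4; d'=(-20−3·1)/(37/4)=-92/37
row 3: denom=10−2·8/37=354/37; d'=(20−2·-92/37)/(354/37)=154/59
row 4: denom=8−3·37/118=833/118; d'=(-32−3·154/59)/(833/118)=-4700/833
back: M4=-4700/833
back: M3=154/59−37/118·-4700/833=3648/833
back: M2=-92/37−8/37·3648/833=-2860/833
back: M1=1−1/4·-2860/833=1548/833
M: M0=0, M1=1548/833, M2=-2860/833, M3=3648/833, M4=-4700/833, M5=0
seg 0: a=3, c=M0/2=0, d=(M1−M0)/(6·3)=86/833, b=Δ0−h0·(2M0+M1)/6=-3988/2499
seg 1: a=1, c=M1/2=774/833, d=(M2−M1)/(6·3)=-2204/7497, b=Δ1−h1·(2M1+M2)/6=2978/2499
seg 2: a=5, c=M2/2=-1430/833, d=(M3−M2)/(6·2)=1627/2499, b=Δ2−h2·(2M2+M3)/6=-418/357
seg 3: a=1, c=M3/2=1824/833, d=(M4−M3)/(6·3)=-4174/7497, b=Δ3−h3·(2M3+M4)/6=-562/2499
seg 4: a=5, c=M4/2=-2350/833, d=(M5−M4)/(6·1)=2350/2499, b=Δ4−h4·(2M4+M5)/6=-5296/2499
t_q=7 → seg 2, τ=1; S=5+-418/357·τ+-1430/833·τ²+1627/2499·τ³=2302/833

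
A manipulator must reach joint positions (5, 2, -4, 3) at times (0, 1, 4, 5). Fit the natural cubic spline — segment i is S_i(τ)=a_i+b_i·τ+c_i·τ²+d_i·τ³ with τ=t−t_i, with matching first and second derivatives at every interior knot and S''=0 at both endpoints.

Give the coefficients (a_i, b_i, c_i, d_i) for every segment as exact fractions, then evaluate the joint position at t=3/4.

  seg 0: a=5 b=-146/55 c=0 d=-19/55
  seg 1: a=2 b=-203/55 c=-57/55 d=8/15
  seg 2: a=-4 b=247/55 c=207/55 d=-69/55
S(3/4) = 10079/3520

Δ: Δ0=-3, Δ1=-2, Δ2=7
row 1: diag=8, rhs=6; c'=3/8, d'=3/4
row 2: denom=8−3·3/8=55/8; d'=(54−3·3/4)/(55/8)=414/55
back: M2=414/55
back: M1=3/4−3/8·414/55=-114/55
M: M0=0, M1=-114/55, M2=414/55, M3=0
seg 0: a=5, c=M0/2=0, d=(M1−M0)/(6·1)=-19/55, b=Δ0−h0·(2M0+M1)/6=-146/55
seg 1: a=2, c=M1/2=-57/55, d=(M2−M1)/(6·3)=8/15, b=Δ1−h1·(2M1+M2)/6=-203/55
seg 2: a=-4, c=M2/2=207/55, d=(M3−M2)/(6·1)=-69/55, b=Δ2−h2·(2M2+M3)/6=247/55
t_q=3/4 → seg 0, τ=3/4; S=5+-146/55·τ+0·τ²+-19/55·τ³=10079/3520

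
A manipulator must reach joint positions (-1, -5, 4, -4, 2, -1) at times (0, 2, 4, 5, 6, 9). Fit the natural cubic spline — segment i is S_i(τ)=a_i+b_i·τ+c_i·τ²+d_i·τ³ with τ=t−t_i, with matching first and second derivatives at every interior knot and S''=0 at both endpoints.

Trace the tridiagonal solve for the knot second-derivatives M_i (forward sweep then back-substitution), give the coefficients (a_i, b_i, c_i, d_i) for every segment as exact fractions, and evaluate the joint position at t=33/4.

Δ: Δ0=-2, Δ1=9/2, Δ2=-8, Δ3=6, Δ4=-1
row 1: diag=8, rhs=39; c'=1/4, d'=39/8
row 2: denom=6−2·1/4=11/2; d'=(-75−2·39/8)/(11/2)=-339/22
row 3: denom=4−1·2/11=42/11; d'=(84−1·-339/22)/(42/11)=729/28
row 4: denom=8−1·11/42=325/42; d'=(-42−1·729/28)/(325/42)=-1143/130
back: M4=-1143/130
back: M3=729/28−11/42·-1143/130=1842/65
back: M2=-339/22−2/11·1842/65=-2673/130
back: M1=39/8−1/4·-2673/130=651/65
M: M0=0, M1=651/65, M2=-2673/130, M3=1842/65, M4=-1143/130, M5=0
seg 0: a=-1, c=M0/2=0, d=(M1−M0)/(6·2)=217/260, b=Δ0−h0·(2M0+M1)/6=-347/65
seg 1: a=-5, c=M1/2=651/130, d=(M2−M1)/(6·2)=-265/104, b=Δ1−h1·(2M1+M2)/6=304/65
seg 2: a=4, c=M2/2=-2673/260, d=(M3−M2)/(6·1)=163/20, b=Δ2−h2·(2M2+M3)/6=-763/130
seg 3: a=-4, c=M3/2=921/65, d=(M4−M3)/(6·1)=-1609/260, b=Δ3−h3·(2M3+M4)/6=-103/52
seg 4: a=2, c=M4/2=-1143/260, d=(M5−M4)/(6·3)=127/260, b=Δ4−h4·(2M4+M5)/6=1013/130
t_q=33/4 → seg 4, τ=9/4; S=2+1013/130·τ+-1143/260·τ²+127/260·τ³=9455/3328

  seg 0: a=-1 b=-347/65 c=0 d=217/260
  seg 1: a=-5 b=304/65 c=651/130 d=-265/104
  seg 2: a=4 b=-763/130 c=-2673/260 d=163/20
  seg 3: a=-4 b=-103/52 c=921/65 d=-1609/260
  seg 4: a=2 b=1013/130 c=-1143/260 d=127/260
S(33/4) = 9455/3328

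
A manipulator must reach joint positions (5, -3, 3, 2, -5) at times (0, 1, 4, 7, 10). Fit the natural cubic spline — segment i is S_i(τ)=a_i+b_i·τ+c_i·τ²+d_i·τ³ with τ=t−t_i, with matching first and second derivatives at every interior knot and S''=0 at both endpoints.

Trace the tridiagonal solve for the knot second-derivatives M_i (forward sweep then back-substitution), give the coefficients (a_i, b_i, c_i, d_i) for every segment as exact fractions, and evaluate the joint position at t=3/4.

Δ: Δ0=-8, Δ1=2, Δ2=-1/3, Δ3=-7/3
row 1: diag=8, rhs=60; c'=3/8, d'=15/2
row 2: denom=12−3·3/8=87/8; d'=(-14−3·15/2)/(87/8)=-292/87
row 3: denom=12−3·8/29=324/29; d'=(-12−3·-292/87)/(324/29)=-14/81
back: M3=-14/81
back: M2=-292/87−8/29·-14/81=-268/81
back: M1=15/2−3/8·-268/81=236/27
M: M0=0, M1=236/27, M2=-268/81, M3=-14/81, M4=0
seg 0: a=5, c=M0/2=0, d=(M1−M0)/(6·1)=118/81, b=Δ0−h0·(2M0+M1)/6=-766/81
seg 1: a=-3, c=M1/2=118/27, d=(M2−M1)/(6·3)=-488/729, b=Δ1−h1·(2M1+M2)/6=-412/81
seg 2: a=3, c=M2/2=-134/81, d=(M3−M2)/(6·3)=127/729, b=Δ2−h2·(2M2+M3)/6=248/81
seg 3: a=2, c=M3/2=-7/81, d=(M4−M3)/(6·3)=7/729, b=Δ3−h3·(2M3+M4)/6=-175/81
t_q=3/4 → seg 0, τ=3/4; S=5+-766/81·τ+0·τ²+118/81·τ³=-1277/864

  seg 0: a=5 b=-766/81 c=0 d=118/81
  seg 1: a=-3 b=-412/81 c=118/27 d=-488/729
  seg 2: a=3 b=248/81 c=-134/81 d=127/729
  seg 3: a=2 b=-175/81 c=-7/81 d=7/729
S(3/4) = -1277/864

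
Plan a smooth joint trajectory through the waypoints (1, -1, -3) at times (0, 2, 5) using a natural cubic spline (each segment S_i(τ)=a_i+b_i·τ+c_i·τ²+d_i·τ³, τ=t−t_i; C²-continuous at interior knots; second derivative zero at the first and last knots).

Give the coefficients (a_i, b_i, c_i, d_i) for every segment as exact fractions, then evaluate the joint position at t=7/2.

  seg 0: a=1 b=-16/15 c=0 d=1/60
  seg 1: a=-1 b=-13/15 c=1/10 d=-1/90
S(7/2) = -169/80

Δ: Δ0=-1, Δ1=-2/3
row 1: diag=10, rhs=2; c'=3/10, d'=1/5
back: M1=1/5
M: M0=0, M1=1/5, M2=0
seg 0: a=1, c=M0/2=0, d=(M1−M0)/(6·2)=1/60, b=Δ0−h0·(2M0+M1)/6=-16/15
seg 1: a=-1, c=M1/2=1/10, d=(M2−M1)/(6·3)=-1/90, b=Δ1−h1·(2M1+M2)/6=-13/15
t_q=7/2 → seg 1, τ=3/2; S=-1+-13/15·τ+1/10·τ²+-1/90·τ³=-169/80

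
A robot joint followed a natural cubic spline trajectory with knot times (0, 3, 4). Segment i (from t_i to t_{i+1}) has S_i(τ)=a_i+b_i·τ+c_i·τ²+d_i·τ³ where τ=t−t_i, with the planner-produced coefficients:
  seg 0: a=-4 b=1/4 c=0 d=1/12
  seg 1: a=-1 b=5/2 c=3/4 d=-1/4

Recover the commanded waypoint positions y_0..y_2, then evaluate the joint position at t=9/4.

y_0 = S_0(0) = a_0 = -4
y_1 = S_1(0) = a_1 = -1
y_2 = S_1(1) = 2
t_q=9/4 is in segment 0 (τ=9/4); S_0(τ)=-637/256

y_0=-4 y_1=-1 y_2=2
S(9/4) = -637/256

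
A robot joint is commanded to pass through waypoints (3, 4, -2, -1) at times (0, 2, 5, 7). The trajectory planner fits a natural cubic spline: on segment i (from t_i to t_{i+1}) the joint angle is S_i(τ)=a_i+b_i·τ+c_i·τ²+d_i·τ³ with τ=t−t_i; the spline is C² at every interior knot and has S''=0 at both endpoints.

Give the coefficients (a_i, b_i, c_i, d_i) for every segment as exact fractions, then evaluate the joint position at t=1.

  seg 0: a=3 b=17/14 c=0 d=-5/28
  seg 1: a=4 b=-13/14 c=-15/14 d=5/21
  seg 2: a=-2 b=-13/14 c=15/14 d=-5/28
S(1) = 113/28

Δ: Δ0=1/2, Δ1=-2, Δ2=1/2
row 1: diag=10, rhs=-15; c'=3/10, d'=-3/2
row 2: denom=10−3·3/10=91/10; d'=(15−3·-3/2)/(91/10)=15/7
back: M2=15/7
back: M1=-3/2−3/10·15/7=-15/7
M: M0=0, M1=-15/7, M2=15/7, M3=0
seg 0: a=3, c=M0/2=0, d=(M1−M0)/(6·2)=-5/28, b=Δ0−h0·(2M0+M1)/6=17/14
seg 1: a=4, c=M1/2=-15/14, d=(M2−M1)/(6·3)=5/21, b=Δ1−h1·(2M1+M2)/6=-13/14
seg 2: a=-2, c=M2/2=15/14, d=(M3−M2)/(6·2)=-5/28, b=Δ2−h2·(2M2+M3)/6=-13/14
t_q=1 → seg 0, τ=1; S=3+17/14·τ+0·τ²+-5/28·τ³=113/28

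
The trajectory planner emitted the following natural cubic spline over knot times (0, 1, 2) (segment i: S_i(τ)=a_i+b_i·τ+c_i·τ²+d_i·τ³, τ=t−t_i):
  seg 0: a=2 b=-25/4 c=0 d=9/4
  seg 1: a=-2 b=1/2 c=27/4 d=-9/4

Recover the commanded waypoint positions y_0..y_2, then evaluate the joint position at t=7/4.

y_0=2 y_1=-2 y_2=3
S(7/4) = 313/256

y_0 = S_0(0) = a_0 = 2
y_1 = S_1(0) = a_1 = -2
y_2 = S_1(1) = 3
t_q=7/4 is in segment 1 (τ=3/4); S_1(τ)=313/256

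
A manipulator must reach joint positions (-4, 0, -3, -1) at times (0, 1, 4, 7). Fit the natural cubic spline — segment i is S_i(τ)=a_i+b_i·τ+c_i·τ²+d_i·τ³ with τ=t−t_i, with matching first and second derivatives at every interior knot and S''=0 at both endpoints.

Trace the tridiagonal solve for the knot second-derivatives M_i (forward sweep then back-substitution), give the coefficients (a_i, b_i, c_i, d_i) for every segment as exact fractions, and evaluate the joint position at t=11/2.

  seg 0: a=-4 b=413/87 c=0 d=-65/87
  seg 1: a=0 b=218/87 c=-65/29 d=280/783
  seg 2: a=-3 b=-112/87 c=85/87 d=-85/783
S(11/2) = -719/232

Δ: Δ0=4, Δ1=-1, Δ2=2/3
row 1: diag=8, rhs=-30; c'=3/8, d'=-15/4
row 2: denom=12−3·3/8=87/8; d'=(10−3·-15/4)/(87/8)=170/87
back: M2=170/87
back: M1=-15/4−3/8·170/87=-130/29
M: M0=0, M1=-130/29, M2=170/87, M3=0
seg 0: a=-4, c=M0/2=0, d=(M1−M0)/(6·1)=-65/87, b=Δ0−h0·(2M0+M1)/6=413/87
seg 1: a=0, c=M1/2=-65/29, d=(M2−M1)/(6·3)=280/783, b=Δ1−h1·(2M1+M2)/6=218/87
seg 2: a=-3, c=M2/2=85/87, d=(M3−M2)/(6·3)=-85/783, b=Δ2−h2·(2M2+M3)/6=-112/87
t_q=11/2 → seg 2, τ=3/2; S=-3+-112/87·τ+85/87·τ²+-85/783·τ³=-719/232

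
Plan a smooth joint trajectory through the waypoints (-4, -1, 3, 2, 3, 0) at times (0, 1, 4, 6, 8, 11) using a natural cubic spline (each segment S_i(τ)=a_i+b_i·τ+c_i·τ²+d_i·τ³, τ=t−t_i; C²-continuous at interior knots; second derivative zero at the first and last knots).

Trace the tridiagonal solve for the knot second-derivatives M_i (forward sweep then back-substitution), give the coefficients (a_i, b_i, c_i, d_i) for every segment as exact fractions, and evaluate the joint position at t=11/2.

Δ: Δ0=3, Δ1=4/3, Δ2=-1/2, Δ3=1/2, Δ4=-1
row 1: diag=8, rhs=-10; c'=3/8, d'=-5/4
row 2: denom=10−3·3/8=71/8; d'=(-11−3·-5/4)/(71/8)=-58/71
row 3: denom=8−2·16/71=536/71; d'=(6−2·-58/71)/(536/71)=271/268
row 4: denom=10−2·71/268=1269/134; d'=(-9−2·271/268)/(1269/134)=-1477/1269
back: M4=-1477/1269
back: M3=271/268−71/268·-1477/1269=3349/2538
back: M2=-58/71−16/71·3349/2538=-1414/1269
back: M1=-5/4−3/8·-1414/1269=-352/423
M: M0=0, M1=-352/423, M2=-1414/1269, M3=3349/2538, M4=-1477/1269, M5=0
seg 0: a=-4, c=M0/2=0, d=(M1−M0)/(6·1)=-176/1269, b=Δ0−h0·(2M0+M1)/6=3983/1269
seg 1: a=-1, c=M1/2=-176/423, d=(M2−M1)/(6·3)=-179/11421, b=Δ1−h1·(2M1+M2)/6=3455/1269
seg 2: a=3, c=M2/2=-707/1269, d=(M3−M2)/(6·2)=2059/10152, b=Δ2−h2·(2M2+M3)/6=-250/1269
seg 3: a=2, c=M3/2=3349/5076, d=(M4−M3)/(6·2)=-2101/10152, b=Δ3−h3·(2M3+M4)/6=7/846
seg 4: a=3, c=M4/2=-1477/2538, d=(M5−M4)/(6·3)=1477/22842, b=Δ4−h4·(2M4+M5)/6=208/1269
t_q=11/2 → seg 2, τ=3/2; S=3+-250/1269·τ+-707/1269·τ²+2059/10152·τ³=57811/27072

  seg 0: a=-4 b=3983/1269 c=0 d=-176/1269
  seg 1: a=-1 b=3455/1269 c=-176/423 d=-179/11421
  seg 2: a=3 b=-250/1269 c=-707/1269 d=2059/10152
  seg 3: a=2 b=7/846 c=3349/5076 d=-2101/10152
  seg 4: a=3 b=208/1269 c=-1477/2538 d=1477/22842
S(11/2) = 57811/27072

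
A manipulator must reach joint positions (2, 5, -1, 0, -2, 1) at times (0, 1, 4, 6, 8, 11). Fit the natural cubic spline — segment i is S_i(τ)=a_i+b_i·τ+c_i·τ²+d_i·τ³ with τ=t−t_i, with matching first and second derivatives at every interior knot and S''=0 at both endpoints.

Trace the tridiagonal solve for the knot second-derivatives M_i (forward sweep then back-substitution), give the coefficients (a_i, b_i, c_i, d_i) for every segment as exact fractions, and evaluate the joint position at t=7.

Δ: Δ0=3, Δ1=-2, Δ2=1/2, Δ3=-1, Δ4=1
row 1: diag=8, rhs=-30; c'=3/8, d'=-15/4
row 2: denom=10−3·3/8=71/8; d'=(15−3·-15/4)/(71/8)=210/71
row 3: denom=8−2·16/71=536/71; d'=(-9−2·210/71)/(536/71)=-1059/536
row 4: denom=10−2·71/268=1269/134; d'=(12−2·-1059/536)/(1269/134)=475/282
back: M4=475/282
back: M3=-1059/536−71/268·475/282=-683/282
back: M2=210/71−16/71·-683/282=494/141
back: M1=-15/4−3/8·494/141=-238/47
M: M0=0, M1=-238/47, M2=494/141, M3=-683/282, M4=475/282, M5=0
seg 0: a=2, c=M0/2=0, d=(M1−M0)/(6·1)=-119/141, b=Δ0−h0·(2M0+M1)/6=542/141
seg 1: a=5, c=M1/2=-119/47, d=(M2−M1)/(6·3)=604/1269, b=Δ1−h1·(2M1+M2)/6=185/141
seg 2: a=-1, c=M2/2=247/141, d=(M3−M2)/(6·2)=-557/1128, b=Δ2−h2·(2M2+M3)/6=-145/141
seg 3: a=0, c=M3/2=-683/564, d=(M4−M3)/(6·2)=193/564, b=Δ3−h3·(2M3+M4)/6=5/94
seg 4: a=-2, c=M4/2=475/564, d=(M5−M4)/(6·3)=-475/5076, b=Δ4−h4·(2M4+M5)/6=-193/282
t_q=7 → seg 3, τ=1; S=0+5/94·τ+-683/564·τ²+193/564·τ³=-115/141

  seg 0: a=2 b=542/141 c=0 d=-119/141
  seg 1: a=5 b=185/141 c=-119/47 d=604/1269
  seg 2: a=-1 b=-145/141 c=247/141 d=-557/1128
  seg 3: a=0 b=5/94 c=-683/564 d=193/564
  seg 4: a=-2 b=-193/282 c=475/564 d=-475/5076
S(7) = -115/141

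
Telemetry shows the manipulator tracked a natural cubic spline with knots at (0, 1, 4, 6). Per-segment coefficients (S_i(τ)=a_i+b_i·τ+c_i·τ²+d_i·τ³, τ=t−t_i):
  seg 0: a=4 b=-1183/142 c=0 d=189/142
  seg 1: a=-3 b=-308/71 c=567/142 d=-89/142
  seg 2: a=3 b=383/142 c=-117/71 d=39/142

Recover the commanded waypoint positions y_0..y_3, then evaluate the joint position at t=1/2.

y_0 = S_0(0) = a_0 = 4
y_1 = S_1(0) = a_1 = -3
y_2 = S_2(0) = a_2 = 3
y_3 = S_2(2) = 4
t_q=1/2 is in segment 0 (τ=1/2); S_0(τ)=1/1136

y_0=4 y_1=-3 y_2=3 y_3=4
S(1/2) = 1/1136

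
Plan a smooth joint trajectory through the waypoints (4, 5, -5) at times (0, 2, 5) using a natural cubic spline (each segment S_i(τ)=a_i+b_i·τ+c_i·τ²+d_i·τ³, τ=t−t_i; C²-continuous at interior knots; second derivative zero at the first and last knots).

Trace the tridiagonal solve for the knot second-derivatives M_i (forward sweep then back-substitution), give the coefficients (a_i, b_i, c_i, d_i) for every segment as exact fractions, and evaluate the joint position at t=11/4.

Δ: Δ0=1/2, Δ1=-10/3
row 1: diag=10, rhs=-23; c'=3/10, d'=-23/10
back: M1=-23/10
M: M0=0, M1=-23/10, M2=0
seg 0: a=4, c=M0/2=0, d=(M1−M0)/(6·2)=-23/120, b=Δ0−h0·(2M0+M1)/6=19/15
seg 1: a=5, c=M1/2=-23/20, d=(M2−M1)/(6·3)=23/180, b=Δ1−h1·(2M1+M2)/6=-31/30
t_q=11/4 → seg 1, τ=3/4; S=5+-31/30·τ+-23/20·τ²+23/180·τ³=4649/1280

  seg 0: a=4 b=19/15 c=0 d=-23/120
  seg 1: a=5 b=-31/30 c=-23/20 d=23/180
S(11/4) = 4649/1280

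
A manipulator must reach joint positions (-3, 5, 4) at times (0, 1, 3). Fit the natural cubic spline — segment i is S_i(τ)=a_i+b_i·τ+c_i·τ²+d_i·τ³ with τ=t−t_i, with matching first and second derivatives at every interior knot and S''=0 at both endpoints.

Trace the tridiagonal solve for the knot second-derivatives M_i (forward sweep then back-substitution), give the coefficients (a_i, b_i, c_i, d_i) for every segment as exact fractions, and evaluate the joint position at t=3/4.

Δ: Δ0=8, Δ1=-1/2
row 1: diag=6, rhs=-51; c'=1/3, d'=-17/2
back: M1=-17/2
M: M0=0, M1=-17/2, M2=0
seg 0: a=-3, c=M0/2=0, d=(M1−M0)/(6·1)=-17/12, b=Δ0−h0·(2M0+M1)/6=113/12
seg 1: a=5, c=M1/2=-17/4, d=(M2−M1)/(6·2)=17/24, b=Δ1−h1·(2M1+M2)/6=31/6
t_q=3/4 → seg 0, τ=3/4; S=-3+113/12·τ+0·τ²+-17/12·τ³=887/256

  seg 0: a=-3 b=113/12 c=0 d=-17/12
  seg 1: a=5 b=31/6 c=-17/4 d=17/24
S(3/4) = 887/256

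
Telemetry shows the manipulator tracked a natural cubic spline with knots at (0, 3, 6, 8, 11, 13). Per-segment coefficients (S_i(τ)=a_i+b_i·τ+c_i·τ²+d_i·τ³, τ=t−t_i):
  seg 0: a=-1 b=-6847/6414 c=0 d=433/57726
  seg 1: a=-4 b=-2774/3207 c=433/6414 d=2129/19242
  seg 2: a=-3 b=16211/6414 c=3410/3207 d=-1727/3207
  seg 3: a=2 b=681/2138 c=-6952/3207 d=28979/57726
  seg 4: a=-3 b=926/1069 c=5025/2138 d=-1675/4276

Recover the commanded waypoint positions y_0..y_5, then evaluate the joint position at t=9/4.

y_0=-1 y_1=-4 y_2=-3 y_3=2 y_4=-3 y_5=5
S(9/4) = -453797/136832

y_0 = S_0(0) = a_0 = -1
y_1 = S_1(0) = a_1 = -4
y_2 = S_2(0) = a_2 = -3
y_3 = S_3(0) = a_3 = 2
y_4 = S_4(0) = a_4 = -3
y_5 = S_4(2) = 5
t_q=9/4 is in segment 0 (τ=9/4); S_0(τ)=-453797/136832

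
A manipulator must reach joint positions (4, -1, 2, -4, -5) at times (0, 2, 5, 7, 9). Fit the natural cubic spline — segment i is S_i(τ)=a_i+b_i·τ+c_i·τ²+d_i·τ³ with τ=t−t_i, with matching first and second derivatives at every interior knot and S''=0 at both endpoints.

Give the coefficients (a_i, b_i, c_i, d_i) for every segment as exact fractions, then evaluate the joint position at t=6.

  seg 0: a=4 b=-1237/344 c=0 d=377/1376
  seg 1: a=-1 b=-53/172 c=1131/688 d=-277/688
  seg 2: a=2 b=-905/688 c=-681/344 d=1565/2752
  seg 3: a=-4 b=-829/344 c=1971/1376 d=-657/2752
S(6) = -1999/2752

Δ: Δ0=-5/2, Δ1=1, Δ2=-3, Δ3=-1/2
row 1: diag=10, rhs=21; c'=3/10, d'=21/10
row 2: denom=10−3·3/10=91/10; d'=(-24−3·21/10)/(91/10)=-303/91
row 3: denom=8−2·20/91=688/91; d'=(15−2·-303/91)/(688/91)=1971/688
back: M3=1971/688
back: M2=-303/91−20/91·1971/688=-681/172
back: M1=21/10−3/10·-681/172=1131/344
M: M0=0, M1=1131/344, M2=-681/172, M3=1971/688, M4=0
seg 0: a=4, c=M0/2=0, d=(M1−M0)/(6·2)=377/1376, b=Δ0−h0·(2M0+M1)/6=-1237/344
seg 1: a=-1, c=M1/2=1131/688, d=(M2−M1)/(6·3)=-277/688, b=Δ1−h1·(2M1+M2)/6=-53/172
seg 2: a=2, c=M2/2=-681/344, d=(M3−M2)/(6·2)=1565/2752, b=Δ2−h2·(2M2+M3)/6=-905/688
seg 3: a=-4, c=M3/2=1971/1376, d=(M4−M3)/(6·2)=-657/2752, b=Δ3−h3·(2M3+M4)/6=-829/344
t_q=6 → seg 2, τ=1; S=2+-905/688·τ+-681/344·τ²+1565/2752·τ³=-1999/2752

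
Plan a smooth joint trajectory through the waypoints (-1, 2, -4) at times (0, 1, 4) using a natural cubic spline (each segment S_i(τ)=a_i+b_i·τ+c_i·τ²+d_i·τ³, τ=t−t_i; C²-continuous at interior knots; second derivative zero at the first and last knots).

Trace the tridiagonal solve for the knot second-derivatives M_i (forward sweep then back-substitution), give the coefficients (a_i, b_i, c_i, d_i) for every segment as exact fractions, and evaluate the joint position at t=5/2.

Δ: Δ0=3, Δ1=-2
row 1: diag=8, rhs=-30; c'=3/8, d'=-15/4
back: M1=-15/4
M: M0=0, M1=-15/4, M2=0
seg 0: a=-1, c=M0/2=0, d=(M1−M0)/(6·1)=-5/8, b=Δ0−h0·(2M0+M1)/6=29/8
seg 1: a=2, c=M1/2=-15/8, d=(M2−M1)/(6·3)=5/24, b=Δ1−h1·(2M1+M2)/6=7/4
t_q=5/2 → seg 1, τ=3/2; S=2+7/4·τ+-15/8·τ²+5/24·τ³=71/64

  seg 0: a=-1 b=29/8 c=0 d=-5/8
  seg 1: a=2 b=7/4 c=-15/8 d=5/24
S(5/2) = 71/64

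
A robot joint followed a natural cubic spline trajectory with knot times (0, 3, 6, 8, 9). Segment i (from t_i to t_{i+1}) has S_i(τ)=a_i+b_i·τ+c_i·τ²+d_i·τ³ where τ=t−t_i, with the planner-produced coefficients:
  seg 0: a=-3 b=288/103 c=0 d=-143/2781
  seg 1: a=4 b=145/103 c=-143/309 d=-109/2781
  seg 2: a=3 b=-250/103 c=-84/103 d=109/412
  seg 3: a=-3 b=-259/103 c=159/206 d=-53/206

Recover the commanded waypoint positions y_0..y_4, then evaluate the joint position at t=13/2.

y_0 = S_0(0) = a_0 = -3
y_1 = S_1(0) = a_1 = 4
y_2 = S_2(0) = a_2 = 3
y_3 = S_3(0) = a_3 = -3
y_4 = S_3(1) = -5
t_q=13/2 is in segment 2 (τ=1/2); S_2(τ)=5325/3296

y_0=-3 y_1=4 y_2=3 y_3=-3 y_4=-5
S(13/2) = 5325/3296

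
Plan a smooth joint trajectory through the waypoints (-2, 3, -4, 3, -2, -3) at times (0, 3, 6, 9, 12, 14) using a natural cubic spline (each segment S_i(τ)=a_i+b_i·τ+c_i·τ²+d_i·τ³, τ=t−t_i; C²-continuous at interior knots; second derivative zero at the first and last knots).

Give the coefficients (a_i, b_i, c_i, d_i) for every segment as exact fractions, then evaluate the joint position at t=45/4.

  seg 0: a=-2 b=3253/1030 c=0 d=-4609/27810
  seg 1: a=3 b=-678/515 c=-4609/3090 d=2137/5562
  seg 2: a=-4 b=111/1030 c=3038/1545 d=-11351/27810
  seg 3: a=3 b=456/515 c=-1055/618 d=7939/27810
  seg 4: a=-2 b=-1699/1030 c=444/515 d=-74/515
S(45/4) = -26259/65920

Δ: Δ0=5/3, Δ1=-7/3, Δ2=7/3, Δ3=-5/3, Δ4=-1/2
row 1: diag=12, rhs=-24; c'=1/4, d'=-2
row 2: denom=12−3·1/4=45/4; d'=(28−3·-2)/(45/4)=136/45
row 3: denom=12−3·4/15=56/5; d'=(-24−3·136/45)/(56/5)=-62/21
row 4: denom=10−3·15/56=515/56; d'=(7−3·-62/21)/(515/56)=888/515
back: M4=888/515
back: M3=-62/21−15/56·888/515=-1055/309
back: M2=136/45−4/15·-1055/309=6076/1545
back: M1=-2−1/4·6076/1545=-4609/1545
M: M0=0, M1=-4609/1545, M2=6076/1545, M3=-1055/309, M4=888/515, M5=0
seg 0: a=-2, c=M0/2=0, d=(M1−M0)/(6·3)=-4609/27810, b=Δ0−h0·(2M0+M1)/6=3253/1030
seg 1: a=3, c=M1/2=-4609/3090, d=(M2−M1)/(6·3)=2137/5562, b=Δ1−h1·(2M1+M2)/6=-678/515
seg 2: a=-4, c=M2/2=3038/1545, d=(M3−M2)/(6·3)=-11351/27810, b=Δ2−h2·(2M2+M3)/6=111/1030
seg 3: a=3, c=M3/2=-1055/618, d=(M4−M3)/(6·3)=7939/27810, b=Δ3−h3·(2M3+M4)/6=456/515
seg 4: a=-2, c=M4/2=444/515, d=(M5−M4)/(6·2)=-74/515, b=Δ4−h4·(2M4+M5)/6=-1699/1030
t_q=45/4 → seg 3, τ=9/4; S=3+456/515·τ+-1055/618·τ²+7939/27810·τ³=-26259/65920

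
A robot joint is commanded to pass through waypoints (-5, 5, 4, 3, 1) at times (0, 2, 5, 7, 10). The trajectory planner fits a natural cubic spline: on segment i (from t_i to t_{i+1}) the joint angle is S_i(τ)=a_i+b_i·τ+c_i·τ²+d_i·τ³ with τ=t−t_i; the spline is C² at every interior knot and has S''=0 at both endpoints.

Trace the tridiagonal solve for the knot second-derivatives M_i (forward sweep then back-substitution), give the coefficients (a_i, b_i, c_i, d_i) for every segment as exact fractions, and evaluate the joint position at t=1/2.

  seg 0: a=-5 b=2683/435 c=0 d=-127/435
  seg 1: a=5 b=1159/435 c=-254/145 d=982/3915
  seg 2: a=4 b=-467/435 c=44/87 d=-127/1160
  seg 3: a=3 b=-317/870 c=-263/1740 d=263/15660
S(1/2) = -453/232

Δ: Δ0=5, Δ1=-1/3, Δ2=-1/2, Δ3=-2/3
row 1: diag=10, rhs=-32; c'=3/10, d'=-16/5
row 2: denom=10−3·3/10=91/10; d'=(-1−3·-16/5)/(91/10)=86/91
row 3: denom=10−2·20/91=870/91; d'=(-1−2·86/91)/(870/91)=-263/870
back: M3=-263/870
back: M2=86/91−20/91·-263/870=88/87
back: M1=-16/5−3/10·88/87=-508/145
M: M0=0, M1=-508/145, M2=88/87, M3=-263/870, M4=0
seg 0: a=-5, c=M0/2=0, d=(M1−M0)/(6·2)=-127/435, b=Δ0−h0·(2M0+M1)/6=2683/435
seg 1: a=5, c=M1/2=-254/145, d=(M2−M1)/(6·3)=982/3915, b=Δ1−h1·(2M1+M2)/6=1159/435
seg 2: a=4, c=M2/2=44/87, d=(M3−M2)/(6·2)=-127/1160, b=Δ2−h2·(2M2+M3)/6=-467/435
seg 3: a=3, c=M3/2=-263/1740, d=(M4−M3)/(6·3)=263/15660, b=Δ3−h3·(2M3+M4)/6=-317/870
t_q=1/2 → seg 0, τ=1/2; S=-5+2683/435·τ+0·τ²+-127/435·τ³=-453/232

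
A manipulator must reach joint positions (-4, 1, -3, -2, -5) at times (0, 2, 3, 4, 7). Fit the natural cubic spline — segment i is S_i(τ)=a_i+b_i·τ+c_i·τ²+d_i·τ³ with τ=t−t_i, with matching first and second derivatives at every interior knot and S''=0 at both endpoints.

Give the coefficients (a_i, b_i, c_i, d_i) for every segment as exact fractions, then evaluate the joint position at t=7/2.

  seg 0: a=-4 b=466/89 c=0 d=-487/712
  seg 1: a=1 b=-529/178 c=-1461/356 d=1095/356
  seg 2: a=-3 b=-695/356 c=456/89 d=-773/356
  seg 3: a=-2 b=317/178 c=-495/356 d=55/356
S(7/2) = -8449/2848

Δ: Δ0=5/2, Δ1=-4, Δ2=1, Δ3=-1
row 1: diag=6, rhs=-39; c'=1/6, d'=-13/2
row 2: denom=4−1·1/6=23/6; d'=(30−1·-13/2)/(23/6)=219/23
row 3: denom=8−1·6/23=178/23; d'=(-12−1·219/23)/(178/23)=-495/178
back: M3=-495/178
back: M2=219/23−6/23·-495/178=912/89
back: M1=-13/2−1/6·912/89=-1461/178
M: M0=0, M1=-1461/178, M2=912/89, M3=-495/178, M4=0
seg 0: a=-4, c=M0/2=0, d=(M1−M0)/(6·2)=-487/712, b=Δ0−h0·(2M0+M1)/6=466/89
seg 1: a=1, c=M1/2=-1461/356, d=(M2−M1)/(6·1)=1095/356, b=Δ1−h1·(2M1+M2)/6=-529/178
seg 2: a=-3, c=M2/2=456/89, d=(M3−M2)/(6·1)=-773/356, b=Δ2−h2·(2M2+M3)/6=-695/356
seg 3: a=-2, c=M3/2=-495/356, d=(M4−M3)/(6·3)=55/356, b=Δ3−h3·(2M3+M4)/6=317/178
t_q=7/2 → seg 2, τ=1/2; S=-3+-695/356·τ+456/89·τ²+-773/356·τ³=-8449/2848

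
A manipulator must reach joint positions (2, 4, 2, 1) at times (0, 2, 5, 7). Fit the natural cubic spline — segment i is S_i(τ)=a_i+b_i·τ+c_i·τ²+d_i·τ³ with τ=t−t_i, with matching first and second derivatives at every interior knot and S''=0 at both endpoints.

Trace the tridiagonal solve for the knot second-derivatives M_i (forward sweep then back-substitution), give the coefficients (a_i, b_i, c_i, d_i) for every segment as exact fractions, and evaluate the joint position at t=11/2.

Δ: Δ0=1, Δ1=-2/3, Δ2=-1/2
row 1: diag=10, rhs=-10; c'=3/10, d'=-1
row 2: denom=10−3·3/10=91/10; d'=(1−3·-1)/(91/10)=40/91
back: M2=40/91
back: M1=-1−3/10·40/91=-103/91
M: M0=0, M1=-103/91, M2=40/91, M3=0
seg 0: a=2, c=M0/2=0, d=(M1−M0)/(6·2)=-103/1092, b=Δ0−h0·(2M0+M1)/6=376/273
seg 1: a=4, c=M1/2=-103/182, d=(M2−M1)/(6·3)=11/126, b=Δ1−h1·(2M1+M2)/6=67/273
seg 2: a=2, c=M2/2=20/91, d=(M3−M2)/(6·2)=-10/273, b=Δ2−h2·(2M2+M3)/6=-433/546
t_q=11/2 → seg 2, τ=1/2; S=2+-433/546·τ+20/91·τ²+-10/273·τ³=43/26

  seg 0: a=2 b=376/273 c=0 d=-103/1092
  seg 1: a=4 b=67/273 c=-103/182 d=11/126
  seg 2: a=2 b=-433/546 c=20/91 d=-10/273
S(11/2) = 43/26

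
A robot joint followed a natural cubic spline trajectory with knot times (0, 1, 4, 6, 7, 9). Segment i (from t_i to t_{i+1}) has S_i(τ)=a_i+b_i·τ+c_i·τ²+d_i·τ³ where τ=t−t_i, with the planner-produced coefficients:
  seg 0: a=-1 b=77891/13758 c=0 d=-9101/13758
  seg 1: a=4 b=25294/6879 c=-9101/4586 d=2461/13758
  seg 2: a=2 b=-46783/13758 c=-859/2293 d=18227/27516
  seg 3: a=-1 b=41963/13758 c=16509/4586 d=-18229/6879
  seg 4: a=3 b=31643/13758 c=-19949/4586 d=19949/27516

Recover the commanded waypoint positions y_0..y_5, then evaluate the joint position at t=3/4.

y_0=-1 y_1=4 y_2=2 y_3=-1 y_4=3 y_5=-4
S(3/4) = 870843/293504

y_0 = S_0(0) = a_0 = -1
y_1 = S_1(0) = a_1 = 4
y_2 = S_2(0) = a_2 = 2
y_3 = S_3(0) = a_3 = -1
y_4 = S_4(0) = a_4 = 3
y_5 = S_4(2) = -4
t_q=3/4 is in segment 0 (τ=3/4); S_0(τ)=870843/293504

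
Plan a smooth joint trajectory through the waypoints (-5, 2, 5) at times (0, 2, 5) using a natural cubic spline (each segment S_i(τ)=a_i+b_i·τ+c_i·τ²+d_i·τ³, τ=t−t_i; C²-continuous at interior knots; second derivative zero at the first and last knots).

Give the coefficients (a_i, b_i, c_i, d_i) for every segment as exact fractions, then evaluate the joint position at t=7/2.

Δ: Δ0=7/2, Δ1=1
row 1: diag=10, rhs=-15; c'=3/10, d'=-3/2
back: M1=-3/2
M: M0=0, M1=-3/2, M2=0
seg 0: a=-5, c=M0/2=0, d=(M1−M0)/(6·2)=-1/8, b=Δ0−h0·(2M0+M1)/6=4
seg 1: a=2, c=M1/2=-3/4, d=(M2−M1)/(6·3)=1/12, b=Δ1−h1·(2M1+M2)/6=5/2
t_q=7/2 → seg 1, τ=3/2; S=2+5/2·τ+-3/4·τ²+1/12·τ³=139/32

  seg 0: a=-5 b=4 c=0 d=-1/8
  seg 1: a=2 b=5/2 c=-3/4 d=1/12
S(7/2) = 139/32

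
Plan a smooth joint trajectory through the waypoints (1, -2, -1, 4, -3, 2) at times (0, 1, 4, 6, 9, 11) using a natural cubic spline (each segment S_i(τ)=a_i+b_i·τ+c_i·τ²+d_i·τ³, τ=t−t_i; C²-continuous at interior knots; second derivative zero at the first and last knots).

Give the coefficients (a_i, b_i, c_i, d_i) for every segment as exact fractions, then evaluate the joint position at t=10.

  seg 0: a=1 b=-40709/12282 c=0 d=3863/12282
  seg 1: a=-2 b=-14560/6141 c=3863/4094 d=-1553/110538
  seg 2: a=-1 b=35755/12282 c=5018/6141 d=-4187/8188
  seg 3: a=4 b=533/12282 c=-27647/12282 d=26875/55269
  seg 4: a=-3 b=-4099/12282 c=8701/4094 d=-8701/24564
S(10) = -12795/8188

Δ: Δ0=-3, Δ1=1/3, Δ2=5/2, Δ3=-7/3, Δ4=5/2
row 1: diag=8, rhs=20; c'=3/8, d'=5/2
row 2: denom=10−3·3/8=71/8; d'=(13−3·5/2)/(71/8)=44/71
row 3: denom=10−2·16/71=678/71; d'=(-29−2·44/71)/(678/71)=-19/6
row 4: denom=10−3·71/226=2047/226; d'=(29−3·-19/6)/(2047/226)=8701/2047
back: M4=8701/2047
back: M3=-19/6−71/226·8701/2047=-27647/6141
back: M2=44/71−16/71·-27647/6141=10036/6141
back: M1=5/2−3/8·10036/6141=3863/2047
M: M0=0, M1=3863/2047, M2=10036/6141, M3=-27647/6141, M4=8701/2047, M5=0
seg 0: a=1, c=M0/2=0, d=(M1−M0)/(6·1)=3863/12282, b=Δ0−h0·(2M0+M1)/6=-40709/12282
seg 1: a=-2, c=M1/2=3863/4094, d=(M2−M1)/(6·3)=-1553/110538, b=Δ1−h1·(2M1+M2)/6=-14560/6141
seg 2: a=-1, c=M2/2=5018/6141, d=(M3−M2)/(6·2)=-4187/8188, b=Δ2−h2·(2M2+M3)/6=35755/12282
seg 3: a=4, c=M3/2=-27647/12282, d=(M4−M3)/(6·3)=26875/55269, b=Δ3−h3·(2M3+M4)/6=533/12282
seg 4: a=-3, c=M4/2=8701/4094, d=(M5−M4)/(6·2)=-8701/24564, b=Δ4−h4·(2M4+M5)/6=-4099/12282
t_q=10 → seg 4, τ=1; S=-3+-4099/12282·τ+8701/4094·τ²+-8701/24564·τ³=-12795/8188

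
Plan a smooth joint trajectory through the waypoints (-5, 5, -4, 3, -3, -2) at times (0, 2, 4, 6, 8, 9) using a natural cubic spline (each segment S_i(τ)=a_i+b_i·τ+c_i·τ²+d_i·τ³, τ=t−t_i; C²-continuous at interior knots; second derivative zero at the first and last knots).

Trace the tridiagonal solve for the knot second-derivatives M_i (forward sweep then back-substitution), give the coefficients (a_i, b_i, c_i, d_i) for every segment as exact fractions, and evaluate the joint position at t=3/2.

Δ: Δ0=5, Δ1=-9/2, Δ2=7/2, Δ3=-3, Δ4=1
row 1: diag=8, rhs=-57; c'=1/4, d'=-57/8
row 2: denom=8−2·1/4=15/2; d'=(48−2·-57/8)/(15/2)=83/10
row 3: denom=8−2·4/15=112/15; d'=(-39−2·83/10)/(112/15)=-417/56
row 4: denom=6−2·15/56=153/28; d'=(24−2·-417/56)/(153/28)=121/17
back: M4=121/17
back: M3=-417/56−15/56·121/17=-159/17
back: M2=83/10−4/15·-159/17=367/34
back: M1=-57/8−1/4·367/34=-167/17
M: M0=0, M1=-167/17, M2=367/34, M3=-159/17, M4=121/17, M5=0
seg 0: a=-5, c=M0/2=0, d=(M1−M0)/(6·2)=-167/204, b=Δ0−h0·(2M0+M1)/6=422/51
seg 1: a=5, c=M1/2=-167/34, d=(M2−M1)/(6·2)=701/408, b=Δ1−h1·(2M1+M2)/6=-79/51
seg 2: a=-4, c=M2/2=367/68, d=(M3−M2)/(6·2)=-685/408, b=Δ2−h2·(2M2+M3)/6=-59/102
seg 3: a=3, c=M3/2=-159/34, d=(M4−M3)/(6·2)=70/51, b=Δ3−h3·(2M3+M4)/6=44/51
seg 4: a=-3, c=M4/2=121/34, d=(M5−M4)/(6·1)=-121/102, b=Δ4−h4·(2M4+M5)/6=-70/51
t_q=3/2 → seg 0, τ=3/2; S=-5+422/51·τ+0·τ²+-167/204·τ³=2529/544

  seg 0: a=-5 b=422/51 c=0 d=-167/204
  seg 1: a=5 b=-79/51 c=-167/34 d=701/408
  seg 2: a=-4 b=-59/102 c=367/68 d=-685/408
  seg 3: a=3 b=44/51 c=-159/34 d=70/51
  seg 4: a=-3 b=-70/51 c=121/34 d=-121/102
S(3/2) = 2529/544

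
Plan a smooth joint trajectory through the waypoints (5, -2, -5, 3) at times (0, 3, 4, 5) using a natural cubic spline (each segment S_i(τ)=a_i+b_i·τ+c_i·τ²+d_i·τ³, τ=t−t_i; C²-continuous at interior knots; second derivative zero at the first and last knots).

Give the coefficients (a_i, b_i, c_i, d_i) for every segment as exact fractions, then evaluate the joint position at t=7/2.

Δ: Δ0=-7/3, Δ1=-3, Δ2=8
row 1: diag=8, rhs=-4; c'=1/8, d'=-1/2
row 2: denom=4−1·1/8=31/8; d'=(66−1·-1/2)/(31/8)=532/31
back: M2=532/31
back: M1=-1/2−1/8·532/31=-82/31
M: M0=0, M1=-82/31, M2=532/31, M3=0
seg 0: a=5, c=M0/2=0, d=(M1−M0)/(6·3)=-41/279, b=Δ0−h0·(2M0+M1)/6=-94/93
seg 1: a=-2, c=M1/2=-41/31, d=(M2−M1)/(6·1)=307/93, b=Δ1−h1·(2M1+M2)/6=-463/93
seg 2: a=-5, c=M2/2=266/31, d=(M3−M2)/(6·1)=-266/93, b=Δ2−h2·(2M2+M3)/6=212/93
t_q=7/2 → seg 1, τ=1/2; S=-2+-463/93·τ+-41/31·τ²+307/93·τ³=-1093/248

  seg 0: a=5 b=-94/93 c=0 d=-41/279
  seg 1: a=-2 b=-463/93 c=-41/31 d=307/93
  seg 2: a=-5 b=212/93 c=266/31 d=-266/93
S(7/2) = -1093/248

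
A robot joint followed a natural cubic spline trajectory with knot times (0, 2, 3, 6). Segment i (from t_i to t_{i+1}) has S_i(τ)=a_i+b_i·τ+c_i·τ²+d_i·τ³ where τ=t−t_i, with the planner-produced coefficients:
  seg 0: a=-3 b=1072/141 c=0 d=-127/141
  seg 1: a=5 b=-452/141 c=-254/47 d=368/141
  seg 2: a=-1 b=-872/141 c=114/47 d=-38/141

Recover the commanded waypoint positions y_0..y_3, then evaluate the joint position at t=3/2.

y_0 = S_0(0) = a_0 = -3
y_1 = S_1(0) = a_1 = 5
y_2 = S_2(0) = a_2 = -1
y_3 = S_2(3) = -5
t_q=3/2 is in segment 0 (τ=3/2); S_0(τ)=2017/376

y_0=-3 y_1=5 y_2=-1 y_3=-5
S(3/2) = 2017/376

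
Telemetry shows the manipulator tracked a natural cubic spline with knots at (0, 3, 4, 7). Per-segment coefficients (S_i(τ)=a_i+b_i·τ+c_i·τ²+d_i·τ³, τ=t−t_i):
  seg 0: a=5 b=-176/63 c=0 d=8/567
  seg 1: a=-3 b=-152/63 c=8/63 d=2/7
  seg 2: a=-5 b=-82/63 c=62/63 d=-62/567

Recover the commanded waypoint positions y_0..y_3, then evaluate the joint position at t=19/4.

y_0 = S_0(0) = a_0 = 5
y_1 = S_1(0) = a_1 = -3
y_2 = S_2(0) = a_2 = -5
y_3 = S_2(3) = -3
t_q=19/4 is in segment 2 (τ=3/4); S_2(τ)=-175/32

y_0=5 y_1=-3 y_2=-5 y_3=-3
S(19/4) = -175/32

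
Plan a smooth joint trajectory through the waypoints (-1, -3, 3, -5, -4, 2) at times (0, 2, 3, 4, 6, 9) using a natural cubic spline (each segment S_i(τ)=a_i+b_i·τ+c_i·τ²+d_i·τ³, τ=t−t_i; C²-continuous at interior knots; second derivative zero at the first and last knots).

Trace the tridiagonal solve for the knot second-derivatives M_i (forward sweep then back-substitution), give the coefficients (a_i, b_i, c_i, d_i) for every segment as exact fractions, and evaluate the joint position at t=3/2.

  seg 0: a=-1 b=-1489/307 c=0 d=591/614
  seg 1: a=-3 b=2057/307 c=1773/307 d=-1988/307
  seg 2: a=3 b=-361/307 c=-4191/307 d=2096/307
  seg 3: a=-5 b=-2455/307 c=2097/307 d=-3171/2456
  seg 4: a=-4 b=2353/614 c=-1125/1228 d=125/1228
S(3/2) = -24691/4912

Δ: Δ0=-1, Δ1=6, Δ2=-8, Δ3=1/2, Δ4=2
row 1: diag=6, rhs=42; c'=1/6, d'=7
row 2: denom=4−1·1/6=23/6; d'=(-84−1·7)/(23/6)=-546/23
row 3: denom=6−1·6/23=132/23; d'=(51−1·-546/23)/(132/23)=573/44
row 4: denom=10−2·23/66=307/33; d'=(9−2·573/44)/(307/33)=-1125/614
back: M4=-1125/614
back: M3=573/44−23/66·-1125/614=4194/307
back: M2=-546/23−6/23·4194/307=-8382/307
back: M1=7−1/6·-8382/307=3546/307
M: M0=0, M1=3546/307, M2=-8382/307, M3=4194/307, M4=-1125/614, M5=0
seg 0: a=-1, c=M0/2=0, d=(M1−M0)/(6·2)=591/614, b=Δ0−h0·(2M0+M1)/6=-1489/307
seg 1: a=-3, c=M1/2=1773/307, d=(M2−M1)/(6·1)=-1988/307, b=Δ1−h1·(2M1+M2)/6=2057/307
seg 2: a=3, c=M2/2=-4191/307, d=(M3−M2)/(6·1)=2096/307, b=Δ2−h2·(2M2+M3)/6=-361/307
seg 3: a=-5, c=M3/2=2097/307, d=(M4−M3)/(6·2)=-3171/2456, b=Δ3−h3·(2M3+M4)/6=-2455/307
seg 4: a=-4, c=M4/2=-1125/1228, d=(M5−M4)/(6·3)=125/1228, b=Δ4−h4·(2M4+M5)/6=2353/614
t_q=3/2 → seg 0, τ=3/2; S=-1+-1489/307·τ+0·τ²+591/614·τ³=-24691/4912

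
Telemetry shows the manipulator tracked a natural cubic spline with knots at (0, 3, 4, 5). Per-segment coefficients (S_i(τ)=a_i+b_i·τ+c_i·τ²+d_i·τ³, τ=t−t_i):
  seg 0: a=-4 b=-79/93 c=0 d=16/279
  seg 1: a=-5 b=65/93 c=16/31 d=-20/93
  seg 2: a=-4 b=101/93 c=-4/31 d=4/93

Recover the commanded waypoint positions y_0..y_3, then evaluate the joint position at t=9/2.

y_0=-4 y_1=-5 y_2=-4 y_3=-3
S(9/2) = -108/31

y_0 = S_0(0) = a_0 = -4
y_1 = S_1(0) = a_1 = -5
y_2 = S_2(0) = a_2 = -4
y_3 = S_2(1) = -3
t_q=9/2 is in segment 2 (τ=1/2); S_2(τ)=-108/31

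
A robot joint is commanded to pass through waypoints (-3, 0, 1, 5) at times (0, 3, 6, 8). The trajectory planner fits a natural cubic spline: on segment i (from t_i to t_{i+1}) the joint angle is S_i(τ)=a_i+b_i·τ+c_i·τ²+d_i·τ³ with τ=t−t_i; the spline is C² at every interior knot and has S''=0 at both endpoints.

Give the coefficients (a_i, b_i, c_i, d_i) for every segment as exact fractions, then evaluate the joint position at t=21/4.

  seg 0: a=-3 b=146/111 c=0 d=-35/999
  seg 1: a=0 b=41/111 c=-35/111 d=101/999
  seg 2: a=1 b=134/111 c=22/37 d=-11/111
S(21/4) = 915/2368

Δ: Δ0=1, Δ1=1/3, Δ2=2
row 1: diag=12, rhs=-4; c'=1/4, d'=-1/3
row 2: denom=10−3·1/4=37/4; d'=(10−3·-1/3)/(37/4)=44/37
back: M2=44/37
back: M1=-1/3−1/4·44/37=-70/111
M: M0=0, M1=-70/111, M2=44/37, M3=0
seg 0: a=-3, c=M0/2=0, d=(M1−M0)/(6·3)=-35/999, b=Δ0−h0·(2M0+M1)/6=146/111
seg 1: a=0, c=M1/2=-35/111, d=(M2−M1)/(6·3)=101/999, b=Δ1−h1·(2M1+M2)/6=41/111
seg 2: a=1, c=M2/2=22/37, d=(M3−M2)/(6·2)=-11/111, b=Δ2−h2·(2M2+M3)/6=134/111
t_q=21/4 → seg 1, τ=9/4; S=0+41/111·τ+-35/111·τ²+101/999·τ³=915/2368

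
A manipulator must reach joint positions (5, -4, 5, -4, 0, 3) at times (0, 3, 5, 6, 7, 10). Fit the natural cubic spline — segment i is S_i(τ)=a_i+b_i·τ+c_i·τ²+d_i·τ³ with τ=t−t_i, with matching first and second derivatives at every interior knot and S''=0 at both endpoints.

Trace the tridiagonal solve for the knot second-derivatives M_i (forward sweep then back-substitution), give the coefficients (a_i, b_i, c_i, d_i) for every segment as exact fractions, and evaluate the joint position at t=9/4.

  seg 0: a=5 b=-2021/276 c=0 d=1193/2484
  seg 1: a=-4 b=779/138 c=1193/276 d=-1351/552
  seg 2: a=5 b=-148/23 c=-715/69 d=538/69
  seg 3: a=-4 b=-260/69 c=899/69 d=-121/23
  seg 4: a=0 b=449/69 c=-190/69 d=190/621
S(9/4) = -35357/5888

Δ: Δ0=-3, Δ1=9/2, Δ2=-9, Δ3=4, Δ4=1
row 1: diag=10, rhs=45; c'=1/5, d'=9/2
row 2: denom=6−2·1/5=28/5; d'=(-81−2·9/2)/(28/5)=-225/14
row 3: denom=4−1·5/28=107/28; d'=(78−1·-225/14)/(107/28)=2634/107
row 4: denom=8−1·28/107=828/107; d'=(-18−1·2634/107)/(828/107)=-380/69
back: M4=-380/69
back: M3=2634/107−28/107·-380/69=1798/69
back: M2=-225/14−5/28·1798/69=-1430/69
back: M1=9/2−1/5·-1430/69=1193/138
M: M0=0, M1=1193/138, M2=-1430/69, M3=1798/69, M4=-380/69, M5=0
seg 0: a=5, c=M0/2=0, d=(M1−M0)/(6·3)=1193/2484, b=Δ0−h0·(2M0+M1)/6=-2021/276
seg 1: a=-4, c=M1/2=1193/276, d=(M2−M1)/(6·2)=-1351/552, b=Δ1−h1·(2M1+M2)/6=779/138
seg 2: a=5, c=M2/2=-715/69, d=(M3−M2)/(6·1)=538/69, b=Δ2−h2·(2M2+M3)/6=-148/23
seg 3: a=-4, c=M3/2=899/69, d=(M4−M3)/(6·1)=-121/23, b=Δ3−h3·(2M3+M4)/6=-260/69
seg 4: a=0, c=M4/2=-190/69, d=(M5−M4)/(6·3)=190/621, b=Δ4−h4·(2M4+M5)/6=449/69
t_q=9/4 → seg 0, τ=9/4; S=5+-2021/276·τ+0·τ²+1193/2484·τ³=-35357/5888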